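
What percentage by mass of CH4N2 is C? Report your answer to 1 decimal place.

Molar mass = 1(12.01) + 4(1.008) + 2(14.01) = 44.062 g/mol
Mass of C per mole = 1 × 12.01 = 12.010 g
% C = 12.010 / 44.062 × 100 = 27.3%

27.3%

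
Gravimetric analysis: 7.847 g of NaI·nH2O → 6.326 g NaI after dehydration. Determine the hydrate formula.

Mass of water lost = 7.847 − 6.326 = 1.521 g → 1.521 / 18.02 = 0.08441 mol H2O
Molar mass of NaI = 149.89 g/mol → mol NaI = 6.326 / 149.89 = 0.0422
n = 0.08441 / 0.0422 = 2.00 ≈ 2 → NaI·2H2O

NaI·2H2O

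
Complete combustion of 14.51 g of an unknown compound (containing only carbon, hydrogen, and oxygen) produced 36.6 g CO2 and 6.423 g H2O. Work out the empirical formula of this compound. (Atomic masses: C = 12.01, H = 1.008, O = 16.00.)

mol C = 36.6 / 44.01 = 0.8316; mass C = 0.8316 × 12.01 = 9.988 g
mol H = 2 × (6.423 / 18.02) = 0.7129; mass H = 0.7129 × 1.008 = 0.7186 g
mass O = 14.51 − (10.71) = 3.804 g → mol O = 0.2377
Divide by the smallest (0.2377 mol O): C 3.498, H 2.999, O 1.000
Scaling by 2: C 7.00, H 6.00, O 2.00 → C7H6O2

C7H6O2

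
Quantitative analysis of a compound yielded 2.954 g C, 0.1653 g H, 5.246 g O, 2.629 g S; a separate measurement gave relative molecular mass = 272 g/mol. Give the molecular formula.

C6H4O8S2

C: 2.954 g ÷ 12.01 g/mol = 0.246 mol
H: 0.1653 g ÷ 1.008 g/mol = 0.164 mol
O: 5.246 g ÷ 16.00 g/mol = 0.3279 mol
S: 2.629 g ÷ 32.07 g/mol = 0.08198 mol
Divide by the smallest (0.08198 mol S): C 3.000, H 2.000, O 4.000, S 1.000
≈ 3:2:4:1 → C3H2O4S
Empirical-formula mass = 134.12 g/mol
n = 272 / 134.12 = 2.03 ≈ 2
Molecular formula = (C3H2O4S)×2 = C6H4O8S2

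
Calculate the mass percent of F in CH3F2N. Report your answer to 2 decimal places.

Molar mass = 1(12.01) + 3(1.008) + 2(19.00) + 1(14.01) = 67.044 g/mol
Mass of F per mole = 2 × 19.00 = 38.000 g
% F = 38.000 / 67.044 × 100 = 56.68%

56.68%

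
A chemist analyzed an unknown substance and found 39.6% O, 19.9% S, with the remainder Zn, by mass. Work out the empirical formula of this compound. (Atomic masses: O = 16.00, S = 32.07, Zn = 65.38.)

O4SZn

Assume 100 g: 39.6 g O, 19.9 g S, 40.5 g Zn.
Moles — O: 39.6 / 16.00 = 2.475 mol; S: 19.9 / 32.07 = 0.6205 mol; Zn: 40.5 / 65.38 = 0.6195 mol
Divide by the smallest (0.6195 mol Zn): O 3.995, S 1.002, Zn 1.000
→ O4SZn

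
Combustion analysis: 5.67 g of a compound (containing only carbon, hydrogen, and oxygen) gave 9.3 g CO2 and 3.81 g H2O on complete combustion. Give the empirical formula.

C5H10O4

mol C = 9.3 / 44.01 = 0.2113; mass C = 0.2113 × 12.01 = 2.538 g
mol H = 2 × (3.81 / 18.02) = 0.4229; mass H = 0.4229 × 1.008 = 0.4262 g
mass O = 5.67 − (2.964) = 2.706 g → mol O = 0.1691
Divide by the smallest (0.1691 mol O): C 1.250, H 2.500, O 1.000
Scaling by 4: C 5.00, H 10.00, O 4.00 → C5H10O4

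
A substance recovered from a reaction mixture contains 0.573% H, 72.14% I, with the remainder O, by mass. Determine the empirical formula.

HIO3

Assume 100 g: 0.573 g H, 72.14 g I, 27.287 g O.
n(H) = 0.573/1.008 = 0.5685, n(I) = 72.14/126.90 = 0.5685, n(O) = 27.287/16.00 = 1.705
Smallest is H at 0.5685 mol; normalising gives H 1.000, I 1.000, O 3.000
Ratio ≈ 1:1:3, so the empirical formula is HIO3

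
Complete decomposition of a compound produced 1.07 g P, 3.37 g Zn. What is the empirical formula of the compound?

P2Zn3

P: 1.07 g ÷ 30.97 g/mol = 0.03455 mol
Zn: 3.37 g ÷ 65.38 g/mol = 0.05154 mol
Divide by the smallest (0.03455 mol P): P 1.000, Zn 1.492
Multiply by 2: P 2.00, Zn 2.98 → P2Zn3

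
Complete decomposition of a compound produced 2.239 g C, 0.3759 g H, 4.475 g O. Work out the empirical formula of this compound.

Moles — C: 2.239 / 12.01 = 0.1864 mol; H: 0.3759 / 1.008 = 0.3729 mol; O: 4.475 / 16.00 = 0.2797 mol
Smallest is C at 0.1864 mol; normalising gives C 1.000, H 2.000, O 1.500
Scaling by 2: C 2.00, H 4.00, O 3.00 → C2H4O3

C2H4O3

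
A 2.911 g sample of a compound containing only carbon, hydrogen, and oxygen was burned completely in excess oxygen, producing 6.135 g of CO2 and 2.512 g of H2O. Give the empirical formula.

C7H14O3

mol C = 6.135 / 44.01 = 0.1394; mass C = 0.1394 × 12.01 = 1.674 g
mol H = 2 × (2.512 / 18.02) = 0.2788; mass H = 0.2788 × 1.008 = 0.2810 g
mass O = 2.911 − (1.955) = 0.9558 g → mol O = 0.05974
Ratios (÷ 0.05974): C 2.334, H 4.667, O 1.000
×3: C 7.00, H 14.00, O 3.00 → C7H14O3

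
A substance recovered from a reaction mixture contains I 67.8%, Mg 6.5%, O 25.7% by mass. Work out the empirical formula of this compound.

Assume 100 g: 67.8 g I, 6.5 g Mg, 25.7 g O.
Moles — I: 67.8 / 126.90 = 0.5343 mol; Mg: 6.5 / 24.31 = 0.2674 mol; O: 25.7 / 16.00 = 1.606 mol
Divide by the smallest (0.2674 mol Mg): I 1.998, Mg 1.000, O 6.007
≈ 2:1:6 → I2MgO6

I2MgO6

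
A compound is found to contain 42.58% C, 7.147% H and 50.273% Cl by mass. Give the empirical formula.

C5H10Cl2

Assume 100 g: 42.58 g C, 7.147 g H, 50.273 g Cl.
n(C) = 42.58/12.01 = 3.545, n(H) = 7.147/1.008 = 7.09, n(Cl) = 50.273/35.45 = 1.418
Divide by the smallest (1.418 mol Cl): C 2.500, H 5.000, Cl 1.000
Scaling by 2: C 5.00, H 10.00, Cl 2.00 → C5H10Cl2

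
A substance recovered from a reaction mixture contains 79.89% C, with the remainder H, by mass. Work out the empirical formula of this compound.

Assume 100 g: 79.89 g C, 20.11 g H.
n(C) = 79.89/12.01 = 6.652, n(H) = 20.11/1.008 = 19.95
Ratios (÷ 6.652): C 1.000, H 2.999
Ratio ≈ 1:3, so the empirical formula is CH3

CH3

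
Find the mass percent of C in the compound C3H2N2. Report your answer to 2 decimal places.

Molar mass = 3(12.01) + 2(1.008) + 2(14.01) = 66.066 g/mol
Mass of C per mole = 3 × 12.01 = 36.030 g
% C = 36.030 / 66.066 × 100 = 54.54%

54.54%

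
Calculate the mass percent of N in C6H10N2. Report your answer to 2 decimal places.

25.44%

Molar mass = 6(12.01) + 10(1.008) + 2(14.01) = 110.160 g/mol
Mass of N per mole = 2 × 14.01 = 28.020 g
% N = 28.020 / 110.160 × 100 = 25.44%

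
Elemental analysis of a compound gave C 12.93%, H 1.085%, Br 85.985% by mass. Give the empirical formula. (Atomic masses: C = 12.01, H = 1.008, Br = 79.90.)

CHBr

Assume 100 g: 12.93 g C, 1.085 g H, 85.985 g Br.
n(C) = 12.93/12.01 = 1.077, n(H) = 1.085/1.008 = 1.076, n(Br) = 85.985/79.90 = 1.076
Divide by the smallest (1.076 mol Br): C 1.000, H 1.000, Br 1.000
→ CHBr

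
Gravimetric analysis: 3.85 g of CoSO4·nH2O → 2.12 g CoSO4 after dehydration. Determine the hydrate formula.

Mass of water lost = 3.85 − 2.12 = 1.73 g → 1.73 / 18.02 = 0.096 mol H2O
Molar mass of CoSO4 = 155.00 g/mol → mol CoSO4 = 2.12 / 155.00 = 0.01368
n = 0.096 / 0.01368 = 7.02 ≈ 7 → CoSO4·7H2O

CoSO4·7H2O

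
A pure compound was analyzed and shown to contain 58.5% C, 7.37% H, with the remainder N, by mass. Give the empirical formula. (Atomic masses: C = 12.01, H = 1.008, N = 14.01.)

Assume 100 g: 58.5 g C, 7.37 g H, 34.13 g N.
Moles — C: 58.5 / 12.01 = 4.871 mol; H: 7.37 / 1.008 = 7.312 mol; N: 34.13 / 14.01 = 2.436 mol
Divide by the smallest (2.436 mol N): C 1.999, H 3.001, N 1.000
≈ 2:3:1 → C2H3N

C2H3N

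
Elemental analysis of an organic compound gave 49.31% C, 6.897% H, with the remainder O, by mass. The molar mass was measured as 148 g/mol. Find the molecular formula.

Assume 100 g: 49.31 g C, 6.897 g H, 43.793 g O.
n(C) = 49.31/12.01 = 4.106, n(H) = 6.897/1.008 = 6.842, n(O) = 43.793/16.00 = 2.737
Divide by the smallest (2.737 mol O): C 1.500, H 2.500, O 1.000
Multiply by 2: C 3.00, H 5.00, O 2.00 → C3H5O2
Empirical-formula mass = 73.07 g/mol
n = 148 / 73.07 = 2.03 ≈ 2
Molecular formula = (C3H5O2)×2 = C6H10O4

C6H10O4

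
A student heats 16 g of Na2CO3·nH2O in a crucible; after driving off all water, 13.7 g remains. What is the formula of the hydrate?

Na2CO3·H2O

Mass of water lost = 16 − 13.7 = 2.3 g → 2.3 / 18.02 = 0.1276 mol H2O
Molar mass of Na2CO3 = 105.99 g/mol → mol Na2CO3 = 13.7 / 105.99 = 0.1293
n = 0.1276 / 0.1293 = 0.99 ≈ 1 → Na2CO3·H2O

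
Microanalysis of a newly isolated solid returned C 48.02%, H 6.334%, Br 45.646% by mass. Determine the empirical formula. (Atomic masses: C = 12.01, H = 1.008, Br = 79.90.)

C7H11Br

Assume 100 g: 48.02 g C, 6.334 g H, 45.646 g Br.
n(C) = 48.02/12.01 = 3.998, n(H) = 6.334/1.008 = 6.284, n(Br) = 45.646/79.90 = 0.5713
Ratios (÷ 0.5713): C 6.999, H 10.999, Br 1.000
Ratio ≈ 7:11:1, so the empirical formula is C7H11Br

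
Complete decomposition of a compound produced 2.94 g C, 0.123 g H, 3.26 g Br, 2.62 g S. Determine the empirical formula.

C6H3BrS2

C: 2.94 g ÷ 12.01 g/mol = 0.2448 mol
H: 0.123 g ÷ 1.008 g/mol = 0.122 mol
Br: 3.26 g ÷ 79.90 g/mol = 0.0408 mol
S: 2.62 g ÷ 32.07 g/mol = 0.0817 mol
Smallest is Br at 0.0408 mol; normalising gives C 6.000, H 2.991, Br 1.000, S 2.002
→ C6H3BrS2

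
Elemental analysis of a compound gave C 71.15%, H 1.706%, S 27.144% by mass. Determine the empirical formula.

Assume 100 g: 71.15 g C, 1.706 g H, 27.144 g S.
C: 71.15 g ÷ 12.01 g/mol = 5.924 mol
H: 1.706 g ÷ 1.008 g/mol = 1.692 mol
S: 27.144 g ÷ 32.07 g/mol = 0.8464 mol
Ratios (÷ 0.8464): C 6.999, H 2.000, S 1.000
→ C7H2S

C7H2S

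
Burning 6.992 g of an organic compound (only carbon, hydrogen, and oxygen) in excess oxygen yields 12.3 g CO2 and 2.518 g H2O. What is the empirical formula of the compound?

C4H4O3

mol C = 12.3 / 44.01 = 0.2795; mass C = 0.2795 × 12.01 = 3.357 g
mol H = 2 × (2.518 / 18.02) = 0.2795; mass H = 0.2795 × 1.008 = 0.2817 g
mass O = 6.992 − (3.638) = 3.354 g → mol O = 0.2096
Divide by the smallest (0.2096 mol O): C 1.333, H 1.333, O 1.000
Multiply by 3: C 4.00, H 4.00, O 3.00 → C4H4O3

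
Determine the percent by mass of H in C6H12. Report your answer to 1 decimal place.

Molar mass = 6(12.01) + 12(1.008) = 84.156 g/mol
Mass of H per mole = 12 × 1.008 = 12.096 g
% H = 12.096 / 84.156 × 100 = 14.4%

14.4%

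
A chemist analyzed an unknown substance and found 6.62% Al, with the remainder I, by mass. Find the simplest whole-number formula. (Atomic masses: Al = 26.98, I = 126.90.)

Assume 100 g: 6.62 g Al, 93.38 g I.
Al: 6.62 g ÷ 26.98 g/mol = 0.2454 mol
I: 93.38 g ÷ 126.90 g/mol = 0.7359 mol
Ratios (÷ 0.2454): Al 1.000, I 2.999
→ AlI3

AlI3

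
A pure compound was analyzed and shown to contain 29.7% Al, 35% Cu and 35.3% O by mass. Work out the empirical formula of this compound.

Al2CuO4

Assume 100 g: 29.7 g Al, 35 g Cu, 35.3 g O.
Al: 29.7 g ÷ 26.98 g/mol = 1.101 mol
Cu: 35 g ÷ 63.55 g/mol = 0.5507 mol
O: 35.3 g ÷ 16.00 g/mol = 2.206 mol
Smallest is Cu at 0.5507 mol; normalising gives Al 1.999, Cu 1.000, O 4.006
→ Al2CuO4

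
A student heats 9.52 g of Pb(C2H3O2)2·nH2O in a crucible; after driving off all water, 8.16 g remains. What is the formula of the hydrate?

Mass of water lost = 9.52 − 8.16 = 1.36 g → 1.36 / 18.02 = 0.07547 mol H2O
Molar mass of Pb(C2H3O2)2 = 325.29 g/mol → mol Pb(C2H3O2)2 = 8.16 / 325.29 = 0.02509
n = 0.07547 / 0.02509 = 3.01 ≈ 3 → Pb(C2H3O2)2·3H2O

Pb(C2H3O2)2·3H2O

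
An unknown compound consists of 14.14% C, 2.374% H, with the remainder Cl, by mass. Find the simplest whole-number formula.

CH2Cl2

Assume 100 g: 14.14 g C, 2.374 g H, 83.486 g Cl.
Moles — C: 14.14 / 12.01 = 1.177 mol; H: 2.374 / 1.008 = 2.355 mol; Cl: 83.486 / 35.45 = 2.355 mol
Smallest is C at 1.177 mol; normalising gives C 1.000, H 2.000, Cl 2.000
→ CH2Cl2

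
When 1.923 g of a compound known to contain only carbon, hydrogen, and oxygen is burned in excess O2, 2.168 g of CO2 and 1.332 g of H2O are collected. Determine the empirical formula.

C2H6O3

mol C = 2.168 / 44.01 = 0.04926; mass C = 0.04926 × 12.01 = 0.5916 g
mol H = 2 × (1.332 / 18.02) = 0.1478; mass H = 0.1478 × 1.008 = 0.1490 g
mass O = 1.923 − (0.7406) = 1.182 g → mol O = 0.07390
Ratios (÷ 0.04926): C 1.000, H 3.001, O 1.500
×2: C 2.00, H 6.00, O 3.00 → C2H6O3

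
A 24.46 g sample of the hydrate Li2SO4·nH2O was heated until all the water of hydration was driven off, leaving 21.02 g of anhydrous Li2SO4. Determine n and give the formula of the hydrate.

Li2SO4·H2O

Mass of water lost = 24.46 − 21.02 = 3.44 g → 3.44 / 18.02 = 0.1909 mol H2O
Molar mass of Li2SO4 = 109.95 g/mol → mol Li2SO4 = 21.02 / 109.95 = 0.1912
n = 0.1909 / 0.1912 = 1.00 ≈ 1 → Li2SO4·H2O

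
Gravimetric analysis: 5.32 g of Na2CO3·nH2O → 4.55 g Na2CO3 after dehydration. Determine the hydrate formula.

Mass of water lost = 5.32 − 4.55 = 0.77 g → 0.77 / 18.02 = 0.04273 mol H2O
Molar mass of Na2CO3 = 105.99 g/mol → mol Na2CO3 = 4.55 / 105.99 = 0.04293
n = 0.04273 / 0.04293 = 1.00 ≈ 1 → Na2CO3·H2O

Na2CO3·H2O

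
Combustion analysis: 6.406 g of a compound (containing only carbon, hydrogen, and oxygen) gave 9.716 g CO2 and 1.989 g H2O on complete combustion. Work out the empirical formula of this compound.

mol C = 9.716 / 44.01 = 0.2208; mass C = 0.2208 × 12.01 = 2.651 g
mol H = 2 × (1.989 / 18.02) = 0.2208; mass H = 0.2208 × 1.008 = 0.2225 g
mass O = 6.406 − (2.874) = 3.532 g → mol O = 0.2208
Divide by the smallest (0.2208 mol O): C 1.000, H 1.000, O 1.000
≈ 1:1:1 → CHO

CHO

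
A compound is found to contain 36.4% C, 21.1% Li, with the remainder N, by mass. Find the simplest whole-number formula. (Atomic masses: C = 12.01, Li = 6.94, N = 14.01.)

CLiN

Assume 100 g: 36.4 g C, 21.1 g Li, 42.5 g N.
Moles — C: 36.4 / 12.01 = 3.031 mol; Li: 21.1 / 6.94 = 3.04 mol; N: 42.5 / 14.01 = 3.034 mol
Ratios (÷ 3.031): C 1.000, Li 1.003, N 1.001
≈ 1:1:1 → CLiN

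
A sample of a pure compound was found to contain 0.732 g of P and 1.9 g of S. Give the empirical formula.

n(P) = 0.732/30.97 = 0.02364, n(S) = 1.9/32.07 = 0.05925
Ratios (÷ 0.02364): P 1.000, S 2.507
Multiply by 2: P 2.00, S 5.01 → P2S5

P2S5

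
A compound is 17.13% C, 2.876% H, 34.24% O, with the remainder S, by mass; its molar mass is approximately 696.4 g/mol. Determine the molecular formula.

C10H20O15S10

Assume 100 g: 17.13 g C, 2.876 g H, 34.24 g O, 45.754 g S.
C: 17.13 g ÷ 12.01 g/mol = 1.426 mol
H: 2.876 g ÷ 1.008 g/mol = 2.853 mol
O: 34.24 g ÷ 16.00 g/mol = 2.14 mol
S: 45.754 g ÷ 32.07 g/mol = 1.427 mol
Ratios (÷ 1.426): C 1.000, H 2.000, O 1.500, S 1.000
×2: C 2.00, H 4.00, O 3.00, S 2.00 → C2H4O3S2
Empirical-formula mass = 140.19 g/mol
n = 696.4 / 140.19 = 4.97 ≈ 5
Molecular formula = (C2H4O3S2)×5 = C10H20O15S10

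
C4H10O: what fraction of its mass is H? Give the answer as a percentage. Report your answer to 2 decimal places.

13.60%

Molar mass = 4(12.01) + 10(1.008) + 1(16.00) = 74.120 g/mol
Mass of H per mole = 10 × 1.008 = 10.080 g
% H = 10.080 / 74.120 × 100 = 13.60%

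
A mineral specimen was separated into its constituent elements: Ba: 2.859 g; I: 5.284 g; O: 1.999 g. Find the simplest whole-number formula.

BaI2O6

Ba: 2.859 g ÷ 137.33 g/mol = 0.02082 mol
I: 5.284 g ÷ 126.90 g/mol = 0.04164 mol
O: 1.999 g ÷ 16.00 g/mol = 0.1249 mol
Divide by the smallest (0.02082 mol Ba): Ba 1.000, I 2.000, O 6.001
Ratio ≈ 1:2:6, so the empirical formula is BaI2O6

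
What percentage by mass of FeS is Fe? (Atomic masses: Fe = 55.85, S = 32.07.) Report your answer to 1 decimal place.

63.5%

Molar mass = 1(55.85) + 1(32.07) = 87.920 g/mol
Mass of Fe per mole = 1 × 55.85 = 55.850 g
% Fe = 55.850 / 87.920 × 100 = 63.5%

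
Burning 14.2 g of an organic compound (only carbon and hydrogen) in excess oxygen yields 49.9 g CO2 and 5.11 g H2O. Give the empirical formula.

mol C = 49.9 / 44.01 = 1.134; mass C = 1.134 × 12.01 = 13.62 g
mol H = 2 × (5.11 / 18.02) = 0.5671; mass H = 0.5671 × 1.008 = 0.5717 g
Ratios (÷ 0.5671): C 1.999, H 1.000
→ C2H

C2H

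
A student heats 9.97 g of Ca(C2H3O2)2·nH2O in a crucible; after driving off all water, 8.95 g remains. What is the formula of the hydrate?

Ca(C2H3O2)2·H2O

Mass of water lost = 9.97 − 8.95 = 1.02 g → 1.02 / 18.02 = 0.0566 mol H2O
Molar mass of Ca(C2H3O2)2 = 158.17 g/mol → mol Ca(C2H3O2)2 = 8.95 / 158.17 = 0.05659
n = 0.0566 / 0.05659 = 1.00 ≈ 1 → Ca(C2H3O2)2·H2O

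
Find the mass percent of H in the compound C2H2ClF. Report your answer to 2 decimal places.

2.50%

Molar mass = 2(12.01) + 2(1.008) + 1(35.45) + 1(19.00) = 80.486 g/mol
Mass of H per mole = 2 × 1.008 = 2.016 g
% H = 2.016 / 80.486 × 100 = 2.50%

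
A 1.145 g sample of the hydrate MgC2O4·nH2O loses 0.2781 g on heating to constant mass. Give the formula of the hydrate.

MgC2O4·2H2O

Mass of anhydrous MgC2O4 = 1.145 − 0.2781 = 0.8669 g
mol H2O = 0.2781 / 18.02 = 0.01543
Molar mass of MgC2O4 = 112.33 g/mol → mol MgC2O4 = 0.8669 / 112.33 = 0.007717
n = 0.01543 / 0.007717 = 2.00 ≈ 2 → MgC2O4·2H2O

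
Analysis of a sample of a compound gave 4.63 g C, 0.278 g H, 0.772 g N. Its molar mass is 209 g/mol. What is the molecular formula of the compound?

C14H10N2

Moles — C: 4.63 / 12.01 = 0.3855 mol; H: 0.278 / 1.008 = 0.2758 mol; N: 0.772 / 14.01 = 0.0551 mol
Smallest is N at 0.0551 mol; normalising gives C 6.996, H 5.005, N 1.000
Ratio ≈ 7:5:1, so the empirical formula is C7H5N
Empirical-formula mass = 103.12 g/mol
n = 209 / 103.12 = 2.03 ≈ 2
Molecular formula = (C7H5N)×2 = C14H10N2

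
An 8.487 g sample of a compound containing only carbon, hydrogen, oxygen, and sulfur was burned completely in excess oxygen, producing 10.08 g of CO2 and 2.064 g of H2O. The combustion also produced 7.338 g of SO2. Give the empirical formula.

mol C = 10.08 / 44.01 = 0.2290; mass C = 0.2290 × 12.01 = 2.751 g
mol H = 2 × (2.064 / 18.02) = 0.2291; mass H = 0.2291 × 1.008 = 0.2309 g
mol S = 7.338 / 64.07 = 0.1145; mass S = 3.673 g
mass O = 8.487 − (6.655) = 1.832 g → mol O = 0.1145
Ratios (÷ 0.1145): C 2.000, H 2.000, O 1.000, S 1.000
Ratio ≈ 2:2:1:1, so the empirical formula is C2H2OS

C2H2OS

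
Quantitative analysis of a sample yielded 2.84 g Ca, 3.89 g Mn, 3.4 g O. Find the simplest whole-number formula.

CaMnO3

n(Ca) = 2.84/40.08 = 0.07086, n(Mn) = 3.89/54.94 = 0.0708, n(O) = 3.4/16.00 = 0.2125
Ratios (÷ 0.0708): Ca 1.001, Mn 1.000, O 3.001
→ CaMnO3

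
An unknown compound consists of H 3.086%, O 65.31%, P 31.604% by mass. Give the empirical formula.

H3O4P

Assume 100 g: 3.086 g H, 65.31 g O, 31.604 g P.
Moles — H: 3.086 / 1.008 = 3.062 mol; O: 65.31 / 16.00 = 4.082 mol; P: 31.604 / 30.97 = 1.02 mol
Divide by the smallest (1.02 mol P): H 3.000, O 4.000, P 1.000
→ H3O4P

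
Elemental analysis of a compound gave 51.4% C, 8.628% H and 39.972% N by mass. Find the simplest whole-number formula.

C3H6N2

Assume 100 g: 51.4 g C, 8.628 g H, 39.972 g N.
Moles — C: 51.4 / 12.01 = 4.28 mol; H: 8.628 / 1.008 = 8.56 mol; N: 39.972 / 14.01 = 2.853 mol
Ratios (÷ 2.853): C 1.500, H 3.000, N 1.000
×2: C 3.00, H 6.00, N 2.00 → C3H6N2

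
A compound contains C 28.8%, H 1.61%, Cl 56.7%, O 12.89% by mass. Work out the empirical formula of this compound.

C3H2Cl2O

Assume 100 g: 28.8 g C, 1.61 g H, 56.7 g Cl, 12.89 g O.
n(C) = 28.8/12.01 = 2.398, n(H) = 1.61/1.008 = 1.597, n(Cl) = 56.7/35.45 = 1.599, n(O) = 12.89/16.00 = 0.8056
Divide by the smallest (0.8056 mol O): C 2.977, H 1.983, Cl 1.985, O 1.000
→ C3H2Cl2O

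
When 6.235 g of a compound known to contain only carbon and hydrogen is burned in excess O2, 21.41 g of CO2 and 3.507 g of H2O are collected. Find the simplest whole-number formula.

C5H4

mol C = 21.41 / 44.01 = 0.4865; mass C = 0.4865 × 12.01 = 5.843 g
mol H = 2 × (3.507 / 18.02) = 0.3892; mass H = 0.3892 × 1.008 = 0.3923 g
Ratios (÷ 0.3892): C 1.250, H 1.000
Scaling by 4: C 5.00, H 4.00 → C5H4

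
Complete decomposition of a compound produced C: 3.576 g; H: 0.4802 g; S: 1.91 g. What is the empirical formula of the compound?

C5H8S

Moles — C: 3.576 / 12.01 = 0.2978 mol; H: 0.4802 / 1.008 = 0.4764 mol; S: 1.91 / 32.07 = 0.05956 mol
Divide by the smallest (0.05956 mol S): C 4.999, H 7.999, S 1.000
Ratio ≈ 5:8:1, so the empirical formula is C5H8S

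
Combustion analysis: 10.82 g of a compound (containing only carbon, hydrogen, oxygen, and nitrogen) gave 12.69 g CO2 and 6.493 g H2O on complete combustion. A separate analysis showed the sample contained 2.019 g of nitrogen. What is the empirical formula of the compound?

C2H5NO2

mol C = 12.69 / 44.01 = 0.2883; mass C = 0.2883 × 12.01 = 3.463 g
mol H = 2 × (6.493 / 18.02) = 0.7206; mass H = 0.7206 × 1.008 = 0.7264 g
mol N = 2.019 / 14.01 = 0.1441
mass O = 10.82 − (6.208) = 4.612 g → mol O = 0.2882
Ratios (÷ 0.1441): C 2.001, H 5.001, N 1.000, O 2.000
Ratio ≈ 2:5:1:2, so the empirical formula is C2H5NO2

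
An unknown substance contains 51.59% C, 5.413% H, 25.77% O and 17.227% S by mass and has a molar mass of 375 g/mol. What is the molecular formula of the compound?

Assume 100 g: 51.59 g C, 5.413 g H, 25.77 g O, 17.227 g S.
Moles — C: 51.59 / 12.01 = 4.296 mol; H: 5.413 / 1.008 = 5.37 mol; O: 25.77 / 16.00 = 1.611 mol; S: 17.227 / 32.07 = 0.5372 mol
Divide by the smallest (0.5372 mol S): C 7.997, H 9.997, O 2.998, S 1.000
→ C8H10O3S
Empirical-formula mass = 186.23 g/mol
n = 375 / 186.23 = 2.01 ≈ 2
Molecular formula = (C8H10O3S)×2 = C16H20O6S2

C16H20O6S2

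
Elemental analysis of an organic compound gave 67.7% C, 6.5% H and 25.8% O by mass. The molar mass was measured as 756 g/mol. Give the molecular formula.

C42H48O12

Assume 100 g: 67.7 g C, 6.5 g H, 25.8 g O.
n(C) = 67.7/12.01 = 5.637, n(H) = 6.5/1.008 = 6.448, n(O) = 25.8/16.00 = 1.613
Ratios (÷ 1.613): C 3.496, H 3.999, O 1.000
Multiply by 2: C 6.99, H 8.00, O 2.00 → C7H8O2
Empirical-formula mass = 124.13 g/mol
n = 756 / 124.13 = 6.09 ≈ 6
Molecular formula = (C7H8O2)×6 = C42H48O12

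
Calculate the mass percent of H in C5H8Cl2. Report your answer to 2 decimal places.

5.80%

Molar mass = 5(12.01) + 8(1.008) + 2(35.45) = 139.014 g/mol
Mass of H per mole = 8 × 1.008 = 8.064 g
% H = 8.064 / 139.014 × 100 = 5.80%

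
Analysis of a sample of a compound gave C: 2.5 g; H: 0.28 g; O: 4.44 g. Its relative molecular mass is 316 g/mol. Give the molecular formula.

C9H12O12

n(C) = 2.5/12.01 = 0.2082, n(H) = 0.28/1.008 = 0.2778, n(O) = 4.44/16.00 = 0.2775
Smallest is C at 0.2082 mol; normalising gives C 1.000, H 1.334, O 1.333
Multiply by 3: C 3.00, H 4.00, O 4.00 → C3H4O4
Empirical-formula mass = 104.06 g/mol
n = 316 / 104.06 = 3.04 ≈ 3
Molecular formula = (C3H4O4)×3 = C9H12O12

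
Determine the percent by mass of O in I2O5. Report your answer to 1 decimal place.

24.0%

Molar mass = 2(126.90) + 5(16.00) = 333.800 g/mol
Mass of O per mole = 5 × 16.00 = 80.000 g
% O = 80.000 / 333.800 × 100 = 24.0%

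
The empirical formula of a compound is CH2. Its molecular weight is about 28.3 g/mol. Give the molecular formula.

Empirical-formula mass = 14.03 g/mol
n = 28.3 / 14.03 = 2.02 ≈ 2
Molecular formula = (CH2)2 = C2H4

C2H4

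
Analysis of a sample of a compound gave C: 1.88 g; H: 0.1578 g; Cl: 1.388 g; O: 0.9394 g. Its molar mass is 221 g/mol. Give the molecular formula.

C8H8Cl2O3

Moles — C: 1.88 / 12.01 = 0.1565 mol; H: 0.1578 / 1.008 = 0.1565 mol; Cl: 1.388 / 35.45 = 0.03915 mol; O: 0.9394 / 16.00 = 0.05871 mol
Divide by the smallest (0.03915 mol Cl): C 3.998, H 3.998, Cl 1.000, O 1.500
Multiply by 2: C 8.00, H 8.00, Cl 2.00, O 3.00 → C8H8Cl2O3
Empirical-formula mass = 223.04 g/mol
n = 221 / 223.04 = 0.99 ≈ 1
Molecular formula = empirical formula = C8H8Cl2O3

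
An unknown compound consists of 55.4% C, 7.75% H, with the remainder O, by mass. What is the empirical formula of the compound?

Assume 100 g: 55.4 g C, 7.75 g H, 36.85 g O.
Moles — C: 55.4 / 12.01 = 4.613 mol; H: 7.75 / 1.008 = 7.688 mol; O: 36.85 / 16.00 = 2.303 mol
Ratios (÷ 2.303): C 2.003, H 3.338, O 1.000
Multiply by 3: C 6.01, H 10.01, O 3.00 → C6H10O3

C6H10O3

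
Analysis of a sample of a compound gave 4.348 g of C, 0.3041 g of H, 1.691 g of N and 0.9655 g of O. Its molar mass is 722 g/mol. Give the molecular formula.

C: 4.348 g ÷ 12.01 g/mol = 0.362 mol
H: 0.3041 g ÷ 1.008 g/mol = 0.3017 mol
N: 1.691 g ÷ 14.01 g/mol = 0.1207 mol
O: 0.9655 g ÷ 16.00 g/mol = 0.06034 mol
Smallest is O at 0.06034 mol; normalising gives C 5.999, H 4.999, N 2.000, O 1.000
Ratio ≈ 6:5:2:1, so the empirical formula is C6H5N2O
Empirical-formula mass = 121.12 g/mol
n = 722 / 121.12 = 5.96 ≈ 6
Molecular formula = (C6H5N2O)×6 = C36H30N12O6

C36H30N12O6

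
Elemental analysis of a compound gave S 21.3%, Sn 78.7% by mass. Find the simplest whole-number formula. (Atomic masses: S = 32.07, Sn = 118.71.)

SSn

Assume 100 g: 21.3 g S, 78.7 g Sn.
n(S) = 21.3/32.07 = 0.6642, n(Sn) = 78.7/118.71 = 0.663
Divide by the smallest (0.663 mol Sn): S 1.002, Sn 1.000
≈ 1:1 → SSn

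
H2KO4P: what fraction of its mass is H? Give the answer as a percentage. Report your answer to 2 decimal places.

1.48%

Molar mass = 2(1.008) + 1(39.10) + 4(16.00) + 1(30.97) = 136.086 g/mol
Mass of H per mole = 2 × 1.008 = 2.016 g
% H = 2.016 / 136.086 × 100 = 1.48%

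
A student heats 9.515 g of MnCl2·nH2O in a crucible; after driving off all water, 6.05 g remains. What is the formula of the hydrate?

Mass of water lost = 9.515 − 6.05 = 3.465 g → 3.465 / 18.02 = 0.1923 mol H2O
Molar mass of MnCl2 = 125.84 g/mol → mol MnCl2 = 6.05 / 125.84 = 0.04808
n = 0.1923 / 0.04808 = 4.00 ≈ 4 → MnCl2·4H2O

MnCl2·4H2O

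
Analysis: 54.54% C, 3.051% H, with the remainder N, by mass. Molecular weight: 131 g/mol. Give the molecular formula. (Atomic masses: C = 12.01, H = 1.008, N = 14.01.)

Assume 100 g: 54.54 g C, 3.051 g H, 42.409 g N.
C: 54.54 g ÷ 12.01 g/mol = 4.541 mol
H: 3.051 g ÷ 1.008 g/mol = 3.027 mol
N: 42.409 g ÷ 14.01 g/mol = 3.027 mol
Ratios (÷ 3.027): C 1.500, H 1.000, N 1.000
×2: C 3.00, H 2.00, N 2.00 → C3H2N2
Empirical-formula mass = 66.07 g/mol
n = 131 / 66.07 = 1.98 ≈ 2
Molecular formula = (C3H2N2)×2 = C6H4N4

C6H4N4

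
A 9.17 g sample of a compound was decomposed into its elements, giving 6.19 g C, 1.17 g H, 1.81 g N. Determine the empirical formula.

n(C) = 6.19/12.01 = 0.5154, n(H) = 1.17/1.008 = 1.161, n(N) = 1.81/14.01 = 0.1292
Ratios (÷ 0.1292): C 3.989, H 8.984, N 1.000
≈ 4:9:1 → C4H9N

C4H9N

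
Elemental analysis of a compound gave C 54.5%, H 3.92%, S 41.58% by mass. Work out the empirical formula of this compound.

C7H6S2

Assume 100 g: 54.5 g C, 3.92 g H, 41.58 g S.
Moles — C: 54.5 / 12.01 = 4.538 mol; H: 3.92 / 1.008 = 3.889 mol; S: 41.58 / 32.07 = 1.297 mol
Smallest is S at 1.297 mol; normalising gives C 3.500, H 2.999, S 1.000
Scaling by 2: C 7.00, H 6.00, S 2.00 → C7H6S2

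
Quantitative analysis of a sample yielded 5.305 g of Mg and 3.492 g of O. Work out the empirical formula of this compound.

Mg: 5.305 g ÷ 24.31 g/mol = 0.2182 mol
O: 3.492 g ÷ 16.00 g/mol = 0.2182 mol
Divide by the smallest (0.2182 mol Mg): Mg 1.000, O 1.000
→ MgO

MgO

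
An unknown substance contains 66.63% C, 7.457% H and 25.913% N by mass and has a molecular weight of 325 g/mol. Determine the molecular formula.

Assume 100 g: 66.63 g C, 7.457 g H, 25.913 g N.
C: 66.63 g ÷ 12.01 g/mol = 5.548 mol
H: 7.457 g ÷ 1.008 g/mol = 7.398 mol
N: 25.913 g ÷ 14.01 g/mol = 1.85 mol
Divide by the smallest (1.85 mol N): C 2.999, H 4.000, N 1.000
≈ 3:4:1 → C3H4N
Empirical-formula mass = 54.07 g/mol
n = 325 / 54.07 = 6.01 ≈ 6
Molecular formula = (C3H4N)×6 = C18H24N6

C18H24N6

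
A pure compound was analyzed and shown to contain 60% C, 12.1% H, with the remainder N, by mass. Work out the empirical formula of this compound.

C5H12N2

Assume 100 g: 60 g C, 12.1 g H, 27.9 g N.
C: 60 g ÷ 12.01 g/mol = 4.996 mol
H: 12.1 g ÷ 1.008 g/mol = 12 mol
N: 27.9 g ÷ 14.01 g/mol = 1.991 mol
Smallest is N at 1.991 mol; normalising gives C 2.509, H 6.028, N 1.000
Multiply by 2: C 5.02, H 12.06, N 2.00 → C5H12N2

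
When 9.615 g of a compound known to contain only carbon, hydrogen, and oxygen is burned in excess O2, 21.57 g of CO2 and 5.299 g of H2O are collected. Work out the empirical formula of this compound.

mol C = 21.57 / 44.01 = 0.4901; mass C = 0.4901 × 12.01 = 5.886 g
mol H = 2 × (5.299 / 18.02) = 0.5881; mass H = 0.5881 × 1.008 = 0.5928 g
mass O = 9.615 − (6.479) = 3.136 g → mol O = 0.1960
Divide by the smallest (0.196 mol O): C 2.501, H 3.001, O 1.000
Scaling by 2: C 5.00, H 6.00, O 2.00 → C5H6O2

C5H6O2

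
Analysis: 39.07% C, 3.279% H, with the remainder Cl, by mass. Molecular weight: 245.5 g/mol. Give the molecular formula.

Assume 100 g: 39.07 g C, 3.279 g H, 57.651 g Cl.
Moles — C: 39.07 / 12.01 = 3.253 mol; H: 3.279 / 1.008 = 3.253 mol; Cl: 57.651 / 35.45 = 1.626 mol
Divide by the smallest (1.626 mol Cl): C 2.000, H 2.000, Cl 1.000
Ratio ≈ 2:2:1, so the empirical formula is C2H2Cl
Empirical-formula mass = 61.49 g/mol
n = 245.5 / 61.49 = 3.99 ≈ 4
Molecular formula = (C2H2Cl)×4 = C8H8Cl4

C8H8Cl4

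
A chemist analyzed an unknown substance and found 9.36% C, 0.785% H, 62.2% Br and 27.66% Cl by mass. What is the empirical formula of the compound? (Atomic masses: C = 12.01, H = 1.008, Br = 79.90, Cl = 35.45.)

CHBrCl

Assume 100 g: 9.36 g C, 0.785 g H, 62.2 g Br, 27.66 g Cl.
n(C) = 9.36/12.01 = 0.7794, n(H) = 0.785/1.008 = 0.7788, n(Br) = 62.2/79.90 = 0.7785, n(Cl) = 27.66/35.45 = 0.7803
Smallest is Br at 0.7785 mol; normalising gives C 1.001, H 1.000, Br 1.000, Cl 1.002
≈ 1:1:1:1 → CHBrCl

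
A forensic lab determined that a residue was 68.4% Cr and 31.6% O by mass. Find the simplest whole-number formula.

Cr2O3

Assume 100 g: 68.4 g Cr, 31.6 g O.
Cr: 68.4 g ÷ 52.00 g/mol = 1.315 mol
O: 31.6 g ÷ 16.00 g/mol = 1.975 mol
Smallest is Cr at 1.315 mol; normalising gives Cr 1.000, O 1.501
×2: Cr 2.00, O 3.00 → Cr2O3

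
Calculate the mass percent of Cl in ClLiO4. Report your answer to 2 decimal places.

33.32%

Molar mass = 1(35.45) + 1(6.94) + 4(16.00) = 106.390 g/mol
Mass of Cl per mole = 1 × 35.45 = 35.450 g
% Cl = 35.450 / 106.390 × 100 = 33.32%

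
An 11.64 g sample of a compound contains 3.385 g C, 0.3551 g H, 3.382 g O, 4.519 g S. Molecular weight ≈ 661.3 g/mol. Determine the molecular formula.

n(C) = 3.385/12.01 = 0.2818, n(H) = 0.3551/1.008 = 0.3523, n(O) = 3.382/16.00 = 0.2114, n(S) = 4.519/32.07 = 0.1409
Smallest is S at 0.1409 mol; normalising gives C 2.000, H 2.500, O 1.500, S 1.000
×2: C 4.00, H 5.00, O 3.00, S 2.00 → C4H5O3S2
Empirical-formula mass = 165.22 g/mol
n = 661.3 / 165.22 = 4.00 ≈ 4
Molecular formula = (C4H5O3S2)×4 = C16H20O12S8

C16H20O12S8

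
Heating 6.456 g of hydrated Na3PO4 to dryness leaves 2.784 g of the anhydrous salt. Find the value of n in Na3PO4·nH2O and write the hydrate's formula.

Mass of water lost = 6.456 − 2.784 = 3.672 g → 3.672 / 18.02 = 0.2038 mol H2O
Molar mass of Na3PO4 = 163.94 g/mol → mol Na3PO4 = 2.784 / 163.94 = 0.01698
n = 0.2038 / 0.01698 = 12.00 ≈ 12 → Na3PO4·12H2O

Na3PO4·12H2O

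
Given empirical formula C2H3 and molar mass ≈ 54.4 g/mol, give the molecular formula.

C4H6

Empirical-formula mass = 27.04 g/mol
n = 54.4 / 27.04 = 2.01 ≈ 2
Molecular formula = (C2H3)2 = C4H6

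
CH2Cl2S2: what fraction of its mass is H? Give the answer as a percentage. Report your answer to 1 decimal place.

Molar mass = 1(12.01) + 2(1.008) + 2(35.45) + 2(32.07) = 149.066 g/mol
Mass of H per mole = 2 × 1.008 = 2.016 g
% H = 2.016 / 149.066 × 100 = 1.4%

1.4%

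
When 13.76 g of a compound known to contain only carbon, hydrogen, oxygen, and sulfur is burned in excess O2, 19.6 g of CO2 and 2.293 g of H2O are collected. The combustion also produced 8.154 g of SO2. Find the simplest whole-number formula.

C7H4O4S2

mol C = 19.6 / 44.01 = 0.4454; mass C = 0.4454 × 12.01 = 5.349 g
mol H = 2 × (2.293 / 18.02) = 0.2545; mass H = 0.2545 × 1.008 = 0.2565 g
mol S = 8.154 / 64.07 = 0.1273; mass S = 4.081 g
mass O = 13.76 − (9.687) = 4.073 g → mol O = 0.2546
Smallest is S at 0.1273 mol; normalising gives C 3.499, H 2.000, O 2.000, S 1.000
×2: C 7.00, H 4.00, O 4.00, S 2.00 → C7H4O4S2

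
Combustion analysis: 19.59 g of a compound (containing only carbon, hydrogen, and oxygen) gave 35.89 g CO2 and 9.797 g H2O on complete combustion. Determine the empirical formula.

mol C = 35.89 / 44.01 = 0.8155; mass C = 0.8155 × 12.01 = 9.794 g
mol H = 2 × (9.797 / 18.02) = 1.087; mass H = 1.087 × 1.008 = 1.096 g
mass O = 19.59 − (10.89) = 8.700 g → mol O = 0.5437
Ratios (÷ 0.5437): C 1.500, H 2.000, O 1.000
×2: C 3.00, H 4.00, O 2.00 → C3H4O2

C3H4O2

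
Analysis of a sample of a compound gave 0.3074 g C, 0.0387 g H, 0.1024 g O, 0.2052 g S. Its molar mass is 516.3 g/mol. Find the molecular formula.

C20H30O5S5

C: 0.3074 g ÷ 12.01 g/mol = 0.0256 mol
H: 0.0387 g ÷ 1.008 g/mol = 0.03839 mol
O: 0.1024 g ÷ 16.00 g/mol = 0.0064 mol
S: 0.2052 g ÷ 32.07 g/mol = 0.006399 mol
Divide by the smallest (0.006399 mol S): C 4.000, H 6.000, O 1.000, S 1.000
Ratio ≈ 4:6:1:1, so the empirical formula is C4H6OS
Empirical-formula mass = 102.16 g/mol
n = 516.3 / 102.16 = 5.05 ≈ 5
Molecular formula = (C4H6OS)×5 = C20H30O5S5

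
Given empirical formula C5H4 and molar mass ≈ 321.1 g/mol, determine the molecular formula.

Empirical-formula mass = 64.08 g/mol
n = 321.1 / 64.08 = 5.01 ≈ 5
Molecular formula = (C5H4)5 = C25H20

C25H20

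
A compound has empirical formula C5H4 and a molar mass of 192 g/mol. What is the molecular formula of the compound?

C15H12

Empirical-formula mass = 64.08 g/mol
n = 192 / 64.08 = 3.00 ≈ 3
Molecular formula = (C5H4)3 = C15H12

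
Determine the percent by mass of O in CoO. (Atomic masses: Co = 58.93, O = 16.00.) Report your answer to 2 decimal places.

Molar mass = 1(58.93) + 1(16.00) = 74.930 g/mol
Mass of O per mole = 1 × 16.00 = 16.000 g
% O = 16.000 / 74.930 × 100 = 21.35%

21.35%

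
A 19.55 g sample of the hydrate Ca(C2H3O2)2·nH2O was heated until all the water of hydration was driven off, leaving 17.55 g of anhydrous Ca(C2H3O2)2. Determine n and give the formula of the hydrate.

Ca(C2H3O2)2·H2O

Mass of water lost = 19.55 − 17.55 = 2 g → 2 / 18.02 = 0.111 mol H2O
Molar mass of Ca(C2H3O2)2 = 158.17 g/mol → mol Ca(C2H3O2)2 = 17.55 / 158.17 = 0.111
n = 0.111 / 0.111 = 1.00 ≈ 1 → Ca(C2H3O2)2·H2O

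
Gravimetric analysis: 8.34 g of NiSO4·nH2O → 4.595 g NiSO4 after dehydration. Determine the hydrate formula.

Mass of water lost = 8.34 − 4.595 = 3.745 g → 3.745 / 18.02 = 0.2078 mol H2O
Molar mass of NiSO4 = 154.76 g/mol → mol NiSO4 = 4.595 / 154.76 = 0.02969
n = 0.2078 / 0.02969 = 7.00 ≈ 7 → NiSO4·7H2O

NiSO4·7H2O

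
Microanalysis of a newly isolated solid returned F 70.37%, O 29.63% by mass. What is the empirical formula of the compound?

F2O

Assume 100 g: 70.37 g F, 29.63 g O.
F: 70.37 g ÷ 19.00 g/mol = 3.704 mol
O: 29.63 g ÷ 16.00 g/mol = 1.852 mol
Smallest is O at 1.852 mol; normalising gives F 2.000, O 1.000
Ratio ≈ 2:1, so the empirical formula is F2O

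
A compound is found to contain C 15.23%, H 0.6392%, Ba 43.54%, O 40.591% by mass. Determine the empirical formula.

Assume 100 g: 15.23 g C, 0.6392 g H, 43.54 g Ba, 40.591 g O.
n(C) = 15.23/12.01 = 1.268, n(H) = 0.6392/1.008 = 0.6341, n(Ba) = 43.54/137.33 = 0.317, n(O) = 40.591/16.00 = 2.537
Divide by the smallest (0.317 mol Ba): C 4.000, H 2.000, Ba 1.000, O 8.002
≈ 4:2:1:8 → C4H2BaO8

C4H2BaO8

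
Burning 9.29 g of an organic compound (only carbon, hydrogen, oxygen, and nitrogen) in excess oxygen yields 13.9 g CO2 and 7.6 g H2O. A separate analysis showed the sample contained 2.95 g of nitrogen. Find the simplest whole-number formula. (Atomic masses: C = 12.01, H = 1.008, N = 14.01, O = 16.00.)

mol C = 13.9 / 44.01 = 0.3158; mass C = 0.3158 × 12.01 = 3.793 g
mol H = 2 × (7.6 / 18.02) = 0.8435; mass H = 0.8435 × 1.008 = 0.8503 g
mol N = 2.95 / 14.01 = 0.2106
mass O = 9.29 − (7.593) = 1.697 g → mol O = 0.1060
Ratios (÷ 0.106): C 2.979, H 7.955, N 1.986, O 1.000
→ C3H8N2O

C3H8N2O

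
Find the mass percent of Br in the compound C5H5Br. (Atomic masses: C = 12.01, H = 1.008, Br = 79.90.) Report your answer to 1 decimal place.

55.1%

Molar mass = 5(12.01) + 5(1.008) + 1(79.90) = 144.990 g/mol
Mass of Br per mole = 1 × 79.90 = 79.900 g
% Br = 79.900 / 144.990 × 100 = 55.1%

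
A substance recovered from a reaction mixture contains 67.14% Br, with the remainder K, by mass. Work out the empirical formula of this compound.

BrK

Assume 100 g: 67.14 g Br, 32.86 g K.
Moles — Br: 67.14 / 79.90 = 0.8403 mol; K: 32.86 / 39.10 = 0.8404 mol
Divide by the smallest (0.8403 mol Br): Br 1.000, K 1.000
→ BrK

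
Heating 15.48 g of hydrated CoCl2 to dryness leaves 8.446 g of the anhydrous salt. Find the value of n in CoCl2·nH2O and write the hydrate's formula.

CoCl2·6H2O

Mass of water lost = 15.48 − 8.446 = 7.034 g → 7.034 / 18.02 = 0.3903 mol H2O
Molar mass of CoCl2 = 129.83 g/mol → mol CoCl2 = 8.446 / 129.83 = 0.06505
n = 0.3903 / 0.06505 = 6.00 ≈ 6 → CoCl2·6H2O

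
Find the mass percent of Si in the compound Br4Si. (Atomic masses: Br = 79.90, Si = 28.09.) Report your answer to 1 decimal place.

8.1%

Molar mass = 4(79.90) + 1(28.09) = 347.690 g/mol
Mass of Si per mole = 1 × 28.09 = 28.090 g
% Si = 28.090 / 347.690 × 100 = 8.1%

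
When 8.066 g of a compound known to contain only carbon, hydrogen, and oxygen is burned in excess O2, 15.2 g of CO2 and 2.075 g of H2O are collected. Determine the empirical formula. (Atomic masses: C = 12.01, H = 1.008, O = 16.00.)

C3H2O2

mol C = 15.2 / 44.01 = 0.3454; mass C = 0.3454 × 12.01 = 4.148 g
mol H = 2 × (2.075 / 18.02) = 0.2303; mass H = 0.2303 × 1.008 = 0.2321 g
mass O = 8.066 − (4.380) = 3.686 g → mol O = 0.2304
Divide by the smallest (0.2303 mol H): C 1.500, H 1.000, O 1.000
Multiply by 2: C 3.00, H 2.00, O 2.00 → C3H2O2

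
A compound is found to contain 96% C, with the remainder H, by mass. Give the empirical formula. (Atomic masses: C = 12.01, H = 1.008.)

Assume 100 g: 96 g C, 4 g H.
C: 96 g ÷ 12.01 g/mol = 7.993 mol
H: 4 g ÷ 1.008 g/mol = 3.968 mol
Ratios (÷ 3.968): C 2.014, H 1.000
≈ 2:1 → C2H

C2H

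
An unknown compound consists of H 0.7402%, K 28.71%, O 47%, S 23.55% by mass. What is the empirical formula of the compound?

Assume 100 g: 0.7402 g H, 28.71 g K, 47 g O, 23.55 g S.
n(H) = 0.7402/1.008 = 0.7343, n(K) = 28.71/39.10 = 0.7343, n(O) = 47/16.00 = 2.938, n(S) = 23.55/32.07 = 0.7343
Divide by the smallest (0.7343 mol K): H 1.000, K 1.000, O 4.001, S 1.000
≈ 1:1:4:1 → HKO4S

HKO4S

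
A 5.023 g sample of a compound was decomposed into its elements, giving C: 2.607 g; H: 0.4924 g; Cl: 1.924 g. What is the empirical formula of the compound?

n(C) = 2.607/12.01 = 0.2171, n(H) = 0.4924/1.008 = 0.4885, n(Cl) = 1.924/35.45 = 0.05427
Ratios (÷ 0.05427): C 4.000, H 9.001, Cl 1.000
≈ 4:9:1 → C4H9Cl

C4H9Cl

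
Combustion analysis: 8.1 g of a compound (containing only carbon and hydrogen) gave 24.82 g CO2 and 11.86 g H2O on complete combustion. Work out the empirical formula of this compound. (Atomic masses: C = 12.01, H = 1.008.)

C3H7

mol C = 24.82 / 44.01 = 0.5640; mass C = 0.5640 × 12.01 = 6.773 g
mol H = 2 × (11.86 / 18.02) = 1.316; mass H = 1.316 × 1.008 = 1.327 g
Ratios (÷ 0.564): C 1.000, H 2.334
Scaling by 3: C 3.00, H 7.00 → C3H7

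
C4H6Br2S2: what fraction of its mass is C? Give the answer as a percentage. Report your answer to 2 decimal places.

17.28%

Molar mass = 4(12.01) + 6(1.008) + 2(79.90) + 2(32.07) = 278.028 g/mol
Mass of C per mole = 4 × 12.01 = 48.040 g
% C = 48.040 / 278.028 × 100 = 17.28%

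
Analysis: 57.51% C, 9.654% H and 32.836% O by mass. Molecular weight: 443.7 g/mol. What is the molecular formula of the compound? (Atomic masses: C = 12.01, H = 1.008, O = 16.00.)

C21H42O9

Assume 100 g: 57.51 g C, 9.654 g H, 32.836 g O.
C: 57.51 g ÷ 12.01 g/mol = 4.789 mol
H: 9.654 g ÷ 1.008 g/mol = 9.577 mol
O: 32.836 g ÷ 16.00 g/mol = 2.052 mol
Smallest is O at 2.052 mol; normalising gives C 2.333, H 4.667, O 1.000
×3: C 7.00, H 14.00, O 3.00 → C7H14O3
Empirical-formula mass = 146.18 g/mol
n = 443.7 / 146.18 = 3.04 ≈ 3
Molecular formula = (C7H14O3)×3 = C21H42O9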